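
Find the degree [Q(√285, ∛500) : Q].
[Q(√285, ∛500) : Q] = 6

Let L = Q(√285, ∛500). Since Q(√285) ⊂ L and [Q(√285):Q] = 2, the tower law gives 2 | [L:Q]. Likewise Q(∛500) ⊂ L with [Q(∛500):Q] = 3 (because 500 is not a perfect cube), so 3 | [L:Q]. As gcd(2,3) = 1, [L:Q] is divisible by 6. Conversely L is generated over Q by √285 and ∛500, so [L:Q] ≤ 2·3 = 6. Therefore [Q(√285, ∛500) : Q] = 6.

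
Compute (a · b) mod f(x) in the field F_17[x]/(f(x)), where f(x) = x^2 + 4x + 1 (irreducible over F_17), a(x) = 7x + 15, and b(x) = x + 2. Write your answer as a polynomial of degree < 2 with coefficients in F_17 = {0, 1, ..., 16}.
a · b ≡ x + 6 (mod f(x))

Multiply in F_17[x]: a(x)·b(x) = (7x + 15)·(x + 2) = 7x^2 + 12x + 13. This has degree ≥ 2, so divide by f(x) over F_17: 7x^2 + 12x + 13 = (7)·(x^2 + 4x + 1) + (x + 6). Hence a·b ≡ x + 6 (mod f). (F_17[x]/(f) is a field with 17^2 = 289 elements since f is irreducible of degree 2.)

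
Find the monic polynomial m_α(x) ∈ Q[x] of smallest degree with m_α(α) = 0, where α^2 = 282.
m_α(x) = x^2 - 282

α satisfies α^2 - 282 = 0, so x^2 - 282 annihilates α. Since d = 282 is squarefree and ≠ 1, it is not a perfect square in Q, so x^2 - 282 has no rational root and is therefore irreducible over Q (a degree-2 polynomial over a field is irreducible iff it has no root). Hence m_α(x) = x^2 - 282.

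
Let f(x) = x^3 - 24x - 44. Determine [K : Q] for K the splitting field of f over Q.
[K : Q] = 6

By the rational root test, any rational root of the monic integer polynomial f(x) = x^3 - 24x - 44 must be an integer dividing the constant term -44, i.e. one of ±{1, 2, 4, 11, 22, 44}. Evaluating: f(1) = -67, f(-1) = -21, f(2) = -84, f(-2) = -4, f(4) = -76, f(-4) = -12, f(11) = 1023, f(-11) = -1111, f(22) = 10076, f(-22) = -10164, f(44) = 84084, f(-44) = -84172; none is 0, so f has no rational root and is therefore irreducible over Q (a cubic with no linear factor over a field is irreducible). For an irreducible cubic, the Galois group is A_3 or S_3 according as the discriminant disc(f) = -4a^3 - 27b^2 = -4·(-24)^3 - 27·(-44)^2 = 3024 is or is not a square in Q. Here disc(f) = 3024 is not a perfect square in Q, so the Galois group of f over Q is not contained in A_3 and must be all of S_3. The splitting field has degree |S_3| = 6 over Q, so [K : Q] = 6.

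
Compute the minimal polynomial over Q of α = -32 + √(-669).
m_α(x) = x^2 + 64x + 1693

From α + 32 = √(-669), squaring gives (α + 32)^2 = -669, i.e. α^2 + 64α + 1024 = -669, so α^2 + 64α + 1693 = 0. The discriminant of x^2 + 64x + 1693 is (64)^2 - 4·(1693) = 4096 - 6772 = -2676, and 4·(-669) is not a perfect square in Q since -669 is squarefree and ≠ 1. Hence x^2 + 64x + 1693 is irreducible over Q and is the minimal polynomial of α.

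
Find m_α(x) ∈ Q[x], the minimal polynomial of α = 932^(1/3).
m_α(x) = x^3 - 932

α satisfies α^3 = 932, so x^3 - 932 annihilates α. By the rational root test, a rational root p/q (in lowest terms) of x^3 - 932 would satisfy p^3 = 932 q^3, forcing q = 1 and p^3 = 932; but 932 is not a perfect cube, contradiction. A monic cubic over Q with no rational root is irreducible (any nontrivial factorization would include a linear factor). Hence x^3 - 932 is the minimal polynomial of α, and in particular [Q(α):Q] = 3.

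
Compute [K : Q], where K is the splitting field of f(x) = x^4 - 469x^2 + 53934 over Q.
[K : Q] = 4

Solving the quadratic in x^2: x^2 = (469 ± √(469^2 - 4·53934))/2 = (469 ± √4225)/2 = (469 ± 65)/2, giving x^2 = 202 or x^2 = 267. So f(x) = (x^2 - 202)(x^2 - 267) and the roots of f are ±√202, ±√267. Hence the splitting field is K = Q(√202, √267). Since 202 and 267 are distinct squarefree integers > 1, their product 53934 is not a perfect square, so √267 ∉ Q(√202). By the tower law [K:Q] = [Q(√202,√267):Q(√202)] · [Q(√202):Q] = 2 · 2 = 4.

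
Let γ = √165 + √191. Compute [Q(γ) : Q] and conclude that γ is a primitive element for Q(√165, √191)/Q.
[Q(γ) : Q] = 4 (equivalently, Q(γ) = Q(√165, √191))

Obviously Q(γ) ⊆ Q(√165, √191), and [Q(√165, √191):Q] = 4 (since 165, 191 are distinct squarefree integers > 1 with 31515 not a perfect square). To show equality we compute the minimal polynomial of γ. From γ = √165 + √191: γ^2 = 165 + 2√(31515) + 191 = 356 + 2√(31515), so γ^2 - 356 = 2√(31515); squaring, (γ^2 - 356)^2 = 4·31515, i.e. γ^4 - 712γ^2 + 126736 - 126060 = 0, i.e. γ^4 - 712γ^2 + 676 = 0. So γ is a root of x^4 - 712x^2 + 676. This polynomial is irreducible over Q: it has no rational root (each ±√165 ± √191 is irrational), and any factorization into two quadratics over Q would force √(31515) ∈ Q (pairing opposite roots) or √165, √191 ∈ Q (other pairings), all impossible. Hence [Q(γ):Q] = 4 = [Q(√165, √191):Q], so Q(γ) = Q(√165, √191).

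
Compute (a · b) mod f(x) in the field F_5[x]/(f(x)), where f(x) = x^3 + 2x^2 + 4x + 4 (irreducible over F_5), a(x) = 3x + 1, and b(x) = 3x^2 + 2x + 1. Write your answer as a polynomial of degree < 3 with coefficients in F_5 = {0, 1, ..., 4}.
a · b ≡ x^2 + 4x (mod f(x))

Multiply in F_5[x]: a(x)·b(x) = (3x + 1)·(3x^2 + 2x + 1) = 4x^3 + 4x^2 + 1. This has degree ≥ 3, so divide by f(x) over F_5: 4x^3 + 4x^2 + 1 = (4)·(x^3 + 2x^2 + 4x + 4) + (x^2 + 4x). Hence a·b ≡ x^2 + 4x (mod f). (F_5[x]/(f) is a field with 5^3 = 125 elements since f is irreducible of degree 3.)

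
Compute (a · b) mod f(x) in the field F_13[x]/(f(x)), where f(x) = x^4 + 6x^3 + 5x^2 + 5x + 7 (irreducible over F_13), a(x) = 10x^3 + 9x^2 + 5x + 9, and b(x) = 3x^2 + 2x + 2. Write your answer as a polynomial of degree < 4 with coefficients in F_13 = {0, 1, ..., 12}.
a · b ≡ 12x^3 + 11x^2 + 2x (mod f(x))

Multiply in F_13[x]: a(x)·b(x) = (10x^3 + 9x^2 + 5x + 9)·(3x^2 + 2x + 2) = 4x^5 + 8x^4 + x^3 + 3x^2 + 2x + 5. This has degree ≥ 4, so divide by f(x) over F_13: 4x^5 + 8x^4 + x^3 + 3x^2 + 2x + 5 = (4x + 10)·(x^4 + 6x^3 + 5x^2 + 5x + 7) + (12x^3 + 11x^2 + 2x). Hence a·b ≡ 12x^3 + 11x^2 + 2x (mod f). (F_13[x]/(f) is a field with 13^4 = 28561 elements since f is irreducible of degree 4.)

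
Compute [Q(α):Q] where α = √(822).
[Q(α):Q] = 2

[Q(α):Q] equals the degree of the minimal polynomial of α. Here α^2 = 822 and x^2 - 822 is irreducible (d = 822 is squarefree, ≠ 1, hence not a square), so deg(m_α) = 2. Thus [Q(α):Q] = 2.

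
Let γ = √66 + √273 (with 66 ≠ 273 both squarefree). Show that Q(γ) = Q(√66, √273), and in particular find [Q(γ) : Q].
[Q(γ) : Q] = 4 (equivalently, Q(γ) = Q(√66, √273))

Obviously Q(γ) ⊆ Q(√66, √273), and [Q(√66, √273):Q] = 4 (since 66, 273 are distinct squarefree integers > 1 with 18018 not a perfect square). To show equality we compute the minimal polynomial of γ. From γ = √66 + √273: γ^2 = 66 + 2√(18018) + 273 = 339 + 2√(18018), so γ^2 - 339 = 2√(18018); squaring, (γ^2 - 339)^2 = 4·18018, i.e. γ^4 - 678γ^2 + 114921 - 72072 = 0, i.e. γ^4 - 678γ^2 + 42849 = 0. So γ is a root of x^4 - 678x^2 + 42849. This polynomial is irreducible over Q: it has no rational root (each ±√66 ± √273 is irrational), and any factorization into two quadratics over Q would force √(18018) ∈ Q (pairing opposite roots) or √66, √273 ∈ Q (other pairings), all impossible. Hence [Q(γ):Q] = 4 = [Q(√66, √273):Q], so Q(γ) = Q(√66, √273).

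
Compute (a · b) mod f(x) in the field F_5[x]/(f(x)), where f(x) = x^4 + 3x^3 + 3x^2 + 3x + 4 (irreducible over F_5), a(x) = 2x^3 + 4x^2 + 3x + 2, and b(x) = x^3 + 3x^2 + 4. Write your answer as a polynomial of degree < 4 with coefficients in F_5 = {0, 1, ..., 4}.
a · b ≡ x^2 (mod f(x))

Multiply in F_5[x]: a(x)·b(x) = (2x^3 + 4x^2 + 3x + 2)·(x^3 + 3x^2 + 4) = 2x^6 + 4x^3 + 2x^2 + 2x + 3. This has degree ≥ 4, so divide by f(x) over F_5: 2x^6 + 4x^3 + 2x^2 + 2x + 3 = (2x^2 + 4x + 2)·(x^4 + 3x^3 + 3x^2 + 3x + 4) + (x^2). Hence a·b ≡ x^2 (mod f). (F_5[x]/(f) is a field with 5^4 = 625 elements since f is irreducible of degree 4.)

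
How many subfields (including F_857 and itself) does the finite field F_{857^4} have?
F_{857^4} has 3 subfields

The subfields of F_{p^n} are exactly the fields F_{p^d} for d | n (each is the fixed field of the unique index-d subgroup of Gal(F_{p^n}/F_p) ≅ Z/nZ). The divisors of n = 4 are {1, 2, 4}, giving 3 subfields: F_{857^1}, F_{857^2}, F_{857^4}.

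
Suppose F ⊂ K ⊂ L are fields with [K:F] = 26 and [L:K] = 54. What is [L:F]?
[L:F] = 1404

The tower law says that for any tower of field extensions F ⊂ K ⊂ L with finite degrees, [L:F] = [L:K] · [K:F]. Here this gives [L:F] = 54 · 26 = 1404.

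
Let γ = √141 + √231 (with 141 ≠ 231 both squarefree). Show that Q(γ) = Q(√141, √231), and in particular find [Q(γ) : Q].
[Q(γ) : Q] = 4 (equivalently, Q(γ) = Q(√141, √231))

Obviously Q(γ) ⊆ Q(√141, √231), and [Q(√141, √231):Q] = 4 (since 141, 231 are distinct squarefree integers > 1 with 32571 not a perfect square). To show equality we compute the minimal polynomial of γ. From γ = √141 + √231: γ^2 = 141 + 2√(32571) + 231 = 372 + 2√(32571), so γ^2 - 372 = 2√(32571); squaring, (γ^2 - 372)^2 = 4·32571, i.e. γ^4 - 744γ^2 + 138384 - 130284 = 0, i.e. γ^4 - 744γ^2 + 8100 = 0. So γ is a root of x^4 - 744x^2 + 8100. This polynomial is irreducible over Q: it has no rational root (each ±√141 ± √231 is irrational), and any factorization into two quadratics over Q would force √(32571) ∈ Q (pairing opposite roots) or √141, √231 ∈ Q (other pairings), all impossible. Hence [Q(γ):Q] = 4 = [Q(√141, √231):Q], so Q(γ) = Q(√141, √231).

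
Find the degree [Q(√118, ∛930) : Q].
[Q(√118, ∛930) : Q] = 6

Let L = Q(√118, ∛930). Since Q(√118) ⊂ L and [Q(√118):Q] = 2, the tower law gives 2 | [L:Q]. Likewise Q(∛930) ⊂ L with [Q(∛930):Q] = 3 (because 930 is not a perfect cube), so 3 | [L:Q]. As gcd(2,3) = 1, [L:Q] is divisible by 6. Conversely L is generated over Q by √118 and ∛930, so [L:Q] ≤ 2·3 = 6. Therefore [Q(√118, ∛930) : Q] = 6.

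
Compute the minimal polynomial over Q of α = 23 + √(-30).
m_α(x) = x^2 - 46x + 559

From α - 23 = √(-30), squaring gives (α - 23)^2 = -30, i.e. α^2 - 46α + 529 = -30, so α^2 - 46α + 559 = 0. The discriminant of x^2 - 46x + 559 is (-46)^2 - 4·(559) = 2116 - 2236 = -120, and 4·(-30) is not a perfect square in Q since -30 is squarefree and ≠ 1. Hence x^2 - 46x + 559 is irreducible over Q and is the minimal polynomial of α.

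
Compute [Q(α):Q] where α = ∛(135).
[Q(α):Q] = 3

The minimal polynomial of α is x^3 - 135, irreducible over Q since 135 is not a perfect cube (so x^3 - 135 has no rational root). Hence [Q(α):Q] = deg(m_α) = 3.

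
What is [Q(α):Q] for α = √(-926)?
[Q(α):Q] = 2

[Q(α):Q] equals the degree of the minimal polynomial of α. Here α^2 = -926 and x^2 + 926 is irreducible (d = -926 is squarefree, ≠ 1, hence not a square), so deg(m_α) = 2. Thus [Q(α):Q] = 2.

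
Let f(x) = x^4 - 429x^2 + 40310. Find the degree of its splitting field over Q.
[K : Q] = 4

Solving the quadratic in x^2: x^2 = (429 ± √(429^2 - 4·40310))/2 = (429 ± √22801)/2 = (429 ± 151)/2, giving x^2 = 290 or x^2 = 139. So f(x) = (x^2 - 290)(x^2 - 139) and the roots of f are ±√290, ±√139. Hence the splitting field is K = Q(√290, √139). Since 290 and 139 are distinct squarefree integers > 1, their product 40310 is not a perfect square, so √139 ∉ Q(√290). By the tower law [K:Q] = [Q(√290,√139):Q(√290)] · [Q(√290):Q] = 2 · 2 = 4.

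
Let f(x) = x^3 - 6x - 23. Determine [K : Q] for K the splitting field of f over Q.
[K : Q] = 6

By the rational root test, any rational root of the monic integer polynomial f(x) = x^3 - 6x - 23 must be an integer dividing the constant term -23, i.e. one of ±{1, 23}. Evaluating: f(1) = -28, f(-1) = -18, f(23) = 12006, f(-23) = -12052; none is 0, so f has no rational root and is therefore irreducible over Q (a cubic with no linear factor over a field is irreducible). For an irreducible cubic, the Galois group is A_3 or S_3 according as the discriminant disc(f) = -4a^3 - 27b^2 = -4·(-6)^3 - 27·(-23)^2 = -13419 is or is not a square in Q. Here disc(f) = -13419 is not a perfect square in Q, so the Galois group of f over Q is not contained in A_3 and must be all of S_3. The splitting field has degree |S_3| = 6 over Q, so [K : Q] = 6.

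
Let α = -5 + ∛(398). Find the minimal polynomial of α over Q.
m_α(x) = x^3 + 15x^2 + 75x - 273

Set β = α + 5 = ∛(398), so β^3 = 398. Then (α + 5)^3 - 398 = 0, i.e. α is a root of g(x) = (x + 5)^3 - 398 = x^3 + 15x^2 + 75x - 273. Since g(x) = h(x + 5) where h(x) = x^3 - 398, and h is irreducible over Q (because 398 is not a perfect cube, so h has no rational root, and a monic cubic with no rational root is irreducible), g is also irreducible (irreducibility is preserved under the substitution x → x + 5). Hence m_α(x) = x^3 + 15x^2 + 75x - 273.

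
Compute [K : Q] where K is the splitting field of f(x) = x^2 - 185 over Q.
[K : Q] = 2

f(x) = x^2 - 185 factors as (x - √185)(x + √185). The splitting field is K = Q(√185). Since 185 is squarefree and > 1, it is not a perfect square, so x^2 - 185 is irreducible over Q and [Q(√185) : Q] = 2. Hence [K : Q] = 2.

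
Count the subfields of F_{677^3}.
F_{677^3} has 2 subfields

The subfields of F_{p^n} are exactly the fields F_{p^d} for d | n (each is the fixed field of the unique index-d subgroup of Gal(F_{p^n}/F_p) ≅ Z/nZ). The divisors of n = 3 are {1, 3}, giving 2 subfields: F_{677^1}, F_{677^3}.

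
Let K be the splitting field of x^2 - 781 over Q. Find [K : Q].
[K : Q] = 2

f(x) = x^2 - 781 factors as (x - √781)(x + √781). The splitting field is K = Q(√781). Since 781 is squarefree and > 1, it is not a perfect square, so x^2 - 781 is irreducible over Q and [Q(√781) : Q] = 2. Hence [K : Q] = 2.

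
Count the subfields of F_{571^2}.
F_{571^2} has 2 subfields

The subfields of F_{p^n} are exactly the fields F_{p^d} for d | n (each is the fixed field of the unique index-d subgroup of Gal(F_{p^n}/F_p) ≅ Z/nZ). The divisors of n = 2 are {1, 2}, giving 2 subfields: F_{571^1}, F_{571^2}.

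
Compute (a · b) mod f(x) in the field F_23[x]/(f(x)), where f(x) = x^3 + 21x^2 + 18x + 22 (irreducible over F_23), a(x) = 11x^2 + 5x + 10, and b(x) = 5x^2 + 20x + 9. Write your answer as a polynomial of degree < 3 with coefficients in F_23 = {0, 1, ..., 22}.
a · b ≡ 15x^2 + 5x + 8 (mod f(x))

Multiply in F_23[x]: a(x)·b(x) = (11x^2 + 5x + 10)·(5x^2 + 20x + 9) = 9x^4 + 15x^3 + 19x^2 + 15x + 21. This has degree ≥ 3, so divide by f(x) over F_23: 9x^4 + 15x^3 + 19x^2 + 15x + 21 = (9x + 10)·(x^3 + 21x^2 + 18x + 22) + (15x^2 + 5x + 8). Hence a·b ≡ 15x^2 + 5x + 8 (mod f). (F_23[x]/(f) is a field with 23^3 = 12167 elements since f is irreducible of degree 3.)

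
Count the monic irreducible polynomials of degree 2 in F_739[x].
There are 272691 monic irreducible polynomials of degree 2 over F_739

Each element of F_{739^2} that lies in no proper subfield is a root of exactly one monic irreducible of degree 2 over F_739, and each such polynomial has 2 distinct roots in F_{739^2}. By Möbius inversion the count is N_739(2) = (1/2) Σ_{d|2} μ(2/d) · 739^d = (1/2)(μ(2)·739^1 + μ(1)·739^2) = 545382/2 = 272691.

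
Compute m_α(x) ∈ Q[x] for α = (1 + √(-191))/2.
m_α(x) = x^2 - x + 48

From 2α - 1 = √(-191), squaring gives (2α - 1)^2 = -191, i.e. 4α^2 - 4α + 1 = -191, so α^2 - α + (1 + 191)/4 = 0. Since -191 ≡ 1 (mod 4), (1 + 191)/4 = 48 ∈ Z. The polynomial x^2 - x + 48 has discriminant 1 - 4·(48) = -191, which is not a perfect square in Q (d = -191 is squarefree and ≠ 1), so x^2 - x + 48 is irreducible over Q. It is the minimal polynomial of α.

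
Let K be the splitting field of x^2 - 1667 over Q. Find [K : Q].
[K : Q] = 2

f(x) = x^2 - 1667 factors as (x - √1667)(x + √1667). The splitting field is K = Q(√1667). Since 1667 is squarefree and > 1, it is not a perfect square, so x^2 - 1667 is irreducible over Q and [Q(√1667) : Q] = 2. Hence [K : Q] = 2.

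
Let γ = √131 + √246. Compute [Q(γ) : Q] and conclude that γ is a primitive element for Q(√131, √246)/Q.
[Q(γ) : Q] = 4 (equivalently, Q(γ) = Q(√131, √246))

Obviously Q(γ) ⊆ Q(√131, √246), and [Q(√131, √246):Q] = 4 (since 131, 246 are distinct squarefree integers > 1 with 32226 not a perfect square). To show equality we compute the minimal polynomial of γ. From γ = √131 + √246: γ^2 = 131 + 2√(32226) + 246 = 377 + 2√(32226), so γ^2 - 377 = 2√(32226); squaring, (γ^2 - 377)^2 = 4·32226, i.e. γ^4 - 754γ^2 + 142129 - 128904 = 0, i.e. γ^4 - 754γ^2 + 13225 = 0. So γ is a root of x^4 - 754x^2 + 13225. This polynomial is irreducible over Q: it has no rational root (each ±√131 ± √246 is irrational), and any factorization into two quadratics over Q would force √(32226) ∈ Q (pairing opposite roots) or √131, √246 ∈ Q (other pairings), all impossible. Hence [Q(γ):Q] = 4 = [Q(√131, √246):Q], so Q(γ) = Q(√131, √246).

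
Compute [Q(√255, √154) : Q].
[Q(√255, √154) : Q] = 4

[Q(√255):Q] = 2 (min poly x^2 - 255, irreducible since 255 is squarefree > 1). For the top step, suppose √154 ∈ Q(√255), say √154 = c + d√255 with c, d ∈ Q. Squaring: 154 = c^2 + 255d^2 + 2cd√255. Since √255 ∉ Q this forces 2cd = 0. If d = 0 then √154 = c ∈ Q, contradicting 154 squarefree > 1. If c = 0 then 154 = 255d^2, so 255·154 = (255d)^2 is a perfect square in Q — but 255·154 = 39270 is not a perfect square (since 255 and 154 are distinct squarefree integers). Contradiction. Hence √154 ∉ Q(√255), so x^2 - 154 stays irreducible over Q(√255) and [Q(√255, √154) : Q(√255)] = 2. By the tower law, [Q(√255, √154) : Q] = 2 · 2 = 4.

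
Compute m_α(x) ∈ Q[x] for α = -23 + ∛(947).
m_α(x) = x^3 + 69x^2 + 1587x + 11220

Set β = α + 23 = ∛(947), so β^3 = 947. Then (α + 23)^3 - 947 = 0, i.e. α is a root of g(x) = (x + 23)^3 - 947 = x^3 + 69x^2 + 1587x + 11220. Since g(x) = h(x + 23) where h(x) = x^3 - 947, and h is irreducible over Q (because 947 is not a perfect cube, so h has no rational root, and a monic cubic with no rational root is irreducible), g is also irreducible (irreducibility is preserved under the substitution x → x + 23). Hence m_α(x) = x^3 + 69x^2 + 1587x + 11220.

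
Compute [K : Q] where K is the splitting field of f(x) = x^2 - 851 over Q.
[K : Q] = 2

f(x) = x^2 - 851 factors as (x - √851)(x + √851). The splitting field is K = Q(√851). Since 851 is squarefree and > 1, it is not a perfect square, so x^2 - 851 is irreducible over Q and [Q(√851) : Q] = 2. Hence [K : Q] = 2.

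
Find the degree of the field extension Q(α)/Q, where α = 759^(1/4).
[Q(α):Q] = 4

α is a root of x^4 - 759. By Eisenstein's criterion at the prime p = 3 (which divides the constant term 759 but p^2 = 9 does not, since 759 is squarefree), x^4 - 759 is irreducible over Q. Hence [Q(α):Q] = 4.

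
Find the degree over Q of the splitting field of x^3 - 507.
[K : Q] = 6

The roots of x^3 - 507 are ∛507, ω∛507, ω^2∛507 where ω = e^(2πi/3) is a primitive cube root of unity, so K = Q(∛507, ω). Now [Q(∛507):Q] = 3 (since 507 is not a perfect cube, x^3 - 507 is irreducible) and [Q(ω):Q] = 2. Both 2 and 3 divide [K:Q], and [K:Q] ≤ 3·2 = 6, so [K:Q] = 6. (Equivalently: Q(∛507) ⊂ R but ω ∉ R, so [K : Q(∛507)] = 2.)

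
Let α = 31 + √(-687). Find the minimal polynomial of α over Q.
m_α(x) = x^2 - 62x + 1648

From α - 31 = √(-687), squaring gives (α - 31)^2 = -687, i.e. α^2 - 62α + 961 = -687, so α^2 - 62α + 1648 = 0. The discriminant of x^2 - 62x + 1648 is (-62)^2 - 4·(1648) = 3844 - 6592 = -2748, and 4·(-687) is not a perfect square in Q since -687 is squarefree and ≠ 1. Hence x^2 - 62x + 1648 is irreducible over Q and is the minimal polynomial of α.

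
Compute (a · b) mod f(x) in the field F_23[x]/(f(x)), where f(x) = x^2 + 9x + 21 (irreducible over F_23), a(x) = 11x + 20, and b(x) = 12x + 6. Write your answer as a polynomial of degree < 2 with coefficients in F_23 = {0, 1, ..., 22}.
a · b ≡ 15x + 16 (mod f(x))

Multiply in F_23[x]: a(x)·b(x) = (11x + 20)·(12x + 6) = 17x^2 + 7x + 5. This has degree ≥ 2, so divide by f(x) over F_23: 17x^2 + 7x + 5 = (17)·(x^2 + 9x + 21) + (15x + 16). Hence a·b ≡ 15x + 16 (mod f). (F_23[x]/(f) is a field with 23^2 = 529 elements since f is irreducible of degree 2.)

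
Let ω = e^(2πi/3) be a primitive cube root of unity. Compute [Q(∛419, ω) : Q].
[Q(∛419, ω) : Q] = 6

[Q(∛419):Q] = 3 (min poly x^3 - 419, irreducible since 419 is not a perfect cube). [Q(ω):Q] = 2 (min poly x^2 + x + 1). Since Q(∛419) ⊂ R and ω ∉ R, we have ω ∉ Q(∛419), so x^2 + x + 1 remains irreducible over Q(∛419) and [Q(∛419, ω) : Q(∛419)] = 2. By the tower law, [Q(∛419, ω) : Q] = 3 · 2 = 6. (In fact Q(∛419, ω) is the splitting field of x^3 - 419 over Q.)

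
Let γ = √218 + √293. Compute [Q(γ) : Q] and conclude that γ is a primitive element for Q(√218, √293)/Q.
[Q(γ) : Q] = 4 (equivalently, Q(γ) = Q(√218, √293))

Obviously Q(γ) ⊆ Q(√218, √293), and [Q(√218, √293):Q] = 4 (since 218, 293 are distinct squarefree integers > 1 with 63874 not a perfect square). To show equality we compute the minimal polynomial of γ. From γ = √218 + √293: γ^2 = 218 + 2√(63874) + 293 = 511 + 2√(63874), so γ^2 - 511 = 2√(63874); squaring, (γ^2 - 511)^2 = 4·63874, i.e. γ^4 - 1022γ^2 + 261121 - 255496 = 0, i.e. γ^4 - 1022γ^2 + 5625 = 0. So γ is a root of x^4 - 1022x^2 + 5625. This polynomial is irreducible over Q: it has no rational root (each ±√218 ± √293 is irrational), and any factorization into two quadratics over Q would force √(63874) ∈ Q (pairing opposite roots) or √218, √293 ∈ Q (other pairings), all impossible. Hence [Q(γ):Q] = 4 = [Q(√218, √293):Q], so Q(γ) = Q(√218, √293).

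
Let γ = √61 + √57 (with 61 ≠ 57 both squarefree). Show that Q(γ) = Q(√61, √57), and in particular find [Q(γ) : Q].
[Q(γ) : Q] = 4 (equivalently, Q(γ) = Q(√61, √57))

Obviously Q(γ) ⊆ Q(√61, √57), and [Q(√61, √57):Q] = 4 (since 61, 57 are distinct squarefree integers > 1 with 3477 not a perfect square). To show equality we compute the minimal polynomial of γ. From γ = √61 + √57: γ^2 = 61 + 2√(3477) + 57 = 118 + 2√(3477), so γ^2 - 118 = 2√(3477); squaring, (γ^2 - 118)^2 = 4·3477, i.e. γ^4 - 236γ^2 + 13924 - 13908 = 0, i.e. γ^4 - 236γ^2 + 16 = 0. So γ is a root of x^4 - 236x^2 + 16. This polynomial is irreducible over Q: it has no rational root (each ±√61 ± √57 is irrational), and any factorization into two quadratics over Q would force √(3477) ∈ Q (pairing opposite roots) or √61, √57 ∈ Q (other pairings), all impossible. Hence [Q(γ):Q] = 4 = [Q(√61, √57):Q], so Q(γ) = Q(√61, √57).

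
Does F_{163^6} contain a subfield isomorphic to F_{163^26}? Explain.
No: F_{163^26} is not a subfield of F_{163^6}

F_{p^m} embeds in F_{p^n} iff m | n. Here 26 ∤ 6 (since 6 = 0·26 + 6 with remainder 6 ≠ 0), so F_{163^26} is not a subfield of F_{163^6}. Equivalently: if it were, the tower law would give 26 = [F_{163^26}:F_163] dividing [F_{163^6}:F_163] = 6, contradiction.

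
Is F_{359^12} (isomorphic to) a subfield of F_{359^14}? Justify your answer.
No: F_{359^12} is not a subfield of F_{359^14}

F_{p^m} embeds in F_{p^n} iff m | n. Here 12 ∤ 14 (since 14 = 1·12 + 2 with remainder 2 ≠ 0), so F_{359^12} is not a subfield of F_{359^14}. Equivalently: if it were, the tower law would give 12 = [F_{359^12}:F_359] dividing [F_{359^14}:F_359] = 14, contradiction.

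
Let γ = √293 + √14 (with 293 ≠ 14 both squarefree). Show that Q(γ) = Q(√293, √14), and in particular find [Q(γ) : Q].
[Q(γ) : Q] = 4 (equivalently, Q(γ) = Q(√293, √14))

Obviously Q(γ) ⊆ Q(√293, √14), and [Q(√293, √14):Q] = 4 (since 293, 14 are distinct squarefree integers > 1 with 4102 not a perfect square). To show equality we compute the minimal polynomial of γ. From γ = √293 + √14: γ^2 = 293 + 2√(4102) + 14 = 307 + 2√(4102), so γ^2 - 307 = 2√(4102); squaring, (γ^2 - 307)^2 = 4·4102, i.e. γ^4 - 614γ^2 + 94249 - 16408 = 0, i.e. γ^4 - 614γ^2 + 77841 = 0. So γ is a root of x^4 - 614x^2 + 77841. This polynomial is irreducible over Q: it has no rational root (each ±√293 ± √14 is irrational), and any factorization into two quadratics over Q would force √(4102) ∈ Q (pairing opposite roots) or √293, √14 ∈ Q (other pairings), all impossible. Hence [Q(γ):Q] = 4 = [Q(√293, √14):Q], so Q(γ) = Q(√293, √14).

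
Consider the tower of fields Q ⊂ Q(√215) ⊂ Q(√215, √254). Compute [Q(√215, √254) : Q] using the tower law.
[Q(√215, √254) : Q] = 4

[Q(√215):Q] = 2 (min poly x^2 - 215, irreducible since 215 is squarefree > 1). For the top step, suppose √254 ∈ Q(√215), say √254 = c + d√215 with c, d ∈ Q. Squaring: 254 = c^2 + 215d^2 + 2cd√215. Since √215 ∉ Q this forces 2cd = 0. If d = 0 then √254 = c ∈ Q, contradicting 254 squarefree > 1. If c = 0 then 254 = 215d^2, so 215·254 = (215d)^2 is a perfect square in Q — but 215·254 = 54610 is not a perfect square (since 215 and 254 are distinct squarefree integers). Contradiction. Hence √254 ∉ Q(√215), so x^2 - 254 stays irreducible over Q(√215) and [Q(√215, √254) : Q(√215)] = 2. By the tower law, [Q(√215, √254) : Q] = 2 · 2 = 4.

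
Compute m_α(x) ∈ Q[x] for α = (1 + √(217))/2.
m_α(x) = x^2 - x - 54

From 2α - 1 = √(217), squaring gives (2α - 1)^2 = 217, i.e. 4α^2 - 4α + 1 = 217, so α^2 - α + (1 - 217)/4 = 0. Since 217 ≡ 1 (mod 4), (1 - 217)/4 = -54 ∈ Z. The polynomial x^2 - x - 54 has discriminant 1 - 4·(-54) = 217, which is not a perfect square in Q (d = 217 is squarefree and ≠ 1), so x^2 - x - 54 is irreducible over Q. It is the minimal polynomial of α.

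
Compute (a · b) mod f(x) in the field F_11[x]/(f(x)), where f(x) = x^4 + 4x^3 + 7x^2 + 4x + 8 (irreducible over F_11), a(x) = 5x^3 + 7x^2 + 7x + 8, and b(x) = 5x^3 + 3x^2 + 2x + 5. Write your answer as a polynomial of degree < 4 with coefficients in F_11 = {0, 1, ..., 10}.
a · b ≡ 8x^3 + 8x^2 + 10x + 5 (mod f(x))

Multiply in F_11[x]: a(x)·b(x) = (5x^3 + 7x^2 + 7x + 8)·(5x^3 + 3x^2 + 2x + 5) = 3x^6 + 6x^5 + x^3 + 7x^2 + 7x + 7. This has degree ≥ 4, so divide by f(x) over F_11: 3x^6 + 6x^5 + x^3 + 7x^2 + 7x + 7 = (3x^2 + 5x + 3)·(x^4 + 4x^3 + 7x^2 + 4x + 8) + (8x^3 + 8x^2 + 10x + 5). Hence a·b ≡ 8x^3 + 8x^2 + 10x + 5 (mod f). (F_11[x]/(f) is a field with 11^4 = 14641 elements since f is irreducible of degree 4.)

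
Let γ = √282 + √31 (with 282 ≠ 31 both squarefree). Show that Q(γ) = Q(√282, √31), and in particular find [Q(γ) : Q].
[Q(γ) : Q] = 4 (equivalently, Q(γ) = Q(√282, √31))

Obviously Q(γ) ⊆ Q(√282, √31), and [Q(√282, √31):Q] = 4 (since 282, 31 are distinct squarefree integers > 1 with 8742 not a perfect square). To show equality we compute the minimal polynomial of γ. From γ = √282 + √31: γ^2 = 282 + 2√(8742) + 31 = 313 + 2√(8742), so γ^2 - 313 = 2√(8742); squaring, (γ^2 - 313)^2 = 4·8742, i.e. γ^4 - 626γ^2 + 97969 - 34968 = 0, i.e. γ^4 - 626γ^2 + 63001 = 0. So γ is a root of x^4 - 626x^2 + 63001. This polynomial is irreducible over Q: it has no rational root (each ±√282 ± √31 is irrational), and any factorization into two quadratics over Q would force √(8742) ∈ Q (pairing opposite roots) or √282, √31 ∈ Q (other pairings), all impossible. Hence [Q(γ):Q] = 4 = [Q(√282, √31):Q], so Q(γ) = Q(√282, √31).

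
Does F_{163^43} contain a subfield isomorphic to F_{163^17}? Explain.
No: F_{163^17} is not a subfield of F_{163^43}

F_{p^m} embeds in F_{p^n} iff m | n. Here 17 ∤ 43 (since 43 = 2·17 + 9 with remainder 9 ≠ 0), so F_{163^17} is not a subfield of F_{163^43}. Equivalently: if it were, the tower law would give 17 = [F_{163^17}:F_163] dividing [F_{163^43}:F_163] = 43, contradiction.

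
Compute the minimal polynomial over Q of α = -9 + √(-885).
m_α(x) = x^2 + 18x + 966

From α + 9 = √(-885), squaring gives (α + 9)^2 = -885, i.e. α^2 + 18α + 81 = -885, so α^2 + 18α + 966 = 0. The discriminant of x^2 + 18x + 966 is (18)^2 - 4·(966) = 324 - 3864 = -3540, and 4·(-885) is not a perfect square in Q since -885 is squarefree and ≠ 1. Hence x^2 + 18x + 966 is irreducible over Q and is the minimal polynomial of α.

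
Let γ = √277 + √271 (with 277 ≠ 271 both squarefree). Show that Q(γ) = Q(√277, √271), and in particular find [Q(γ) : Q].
[Q(γ) : Q] = 4 (equivalently, Q(γ) = Q(√277, √271))

Obviously Q(γ) ⊆ Q(√277, √271), and [Q(√277, √271):Q] = 4 (since 277, 271 are distinct squarefree integers > 1 with 75067 not a perfect square). To show equality we compute the minimal polynomial of γ. From γ = √277 + √271: γ^2 = 277 + 2√(75067) + 271 = 548 + 2√(75067), so γ^2 - 548 = 2√(75067); squaring, (γ^2 - 548)^2 = 4·75067, i.e. γ^4 - 1096γ^2 + 300304 - 300268 = 0, i.e. γ^4 - 1096γ^2 + 36 = 0. So γ is a root of x^4 - 1096x^2 + 36. This polynomial is irreducible over Q: it has no rational root (each ±√277 ± √271 is irrational), and any factorization into two quadratics over Q would force √(75067) ∈ Q (pairing opposite roots) or √277, √271 ∈ Q (other pairings), all impossible. Hence [Q(γ):Q] = 4 = [Q(√277, √271):Q], so Q(γ) = Q(√277, √271).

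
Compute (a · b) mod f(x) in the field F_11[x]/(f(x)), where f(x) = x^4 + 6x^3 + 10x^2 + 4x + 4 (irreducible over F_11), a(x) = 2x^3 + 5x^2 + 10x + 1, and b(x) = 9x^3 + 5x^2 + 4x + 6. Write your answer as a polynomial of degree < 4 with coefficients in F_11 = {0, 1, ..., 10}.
a · b ≡ 6x^3 + 3x^2 + 2x + 7 (mod f(x))

Multiply in F_11[x]: a(x)·b(x) = (2x^3 + 5x^2 + 10x + 1)·(9x^3 + 5x^2 + 4x + 6) = 7x^6 + 2x^4 + 3x^3 + 9x^2 + 9x + 6. This has degree ≥ 4, so divide by f(x) over F_11: 7x^6 + 2x^4 + 3x^3 + 9x^2 + 9x + 6 = (7x^2 + 2x + 8)·(x^4 + 6x^3 + 10x^2 + 4x + 4) + (6x^3 + 3x^2 + 2x + 7). Hence a·b ≡ 6x^3 + 3x^2 + 2x + 7 (mod f). (F_11[x]/(f) is a field with 11^4 = 14641 elements since f is irreducible of degree 4.)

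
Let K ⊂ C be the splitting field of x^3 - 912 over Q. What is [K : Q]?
[K : Q] = 6

The roots of x^3 - 912 are ∛912, ω∛912, ω^2∛912 where ω = e^(2πi/3) is a primitive cube root of unity, so K = Q(∛912, ω). Now [Q(∛912):Q] = 3 (since 912 is not a perfect cube, x^3 - 912 is irreducible) and [Q(ω):Q] = 2. Both 2 and 3 divide [K:Q], and [K:Q] ≤ 3·2 = 6, so [K:Q] = 6. (Equivalently: Q(∛912) ⊂ R but ω ∉ R, so [K : Q(∛912)] = 2.)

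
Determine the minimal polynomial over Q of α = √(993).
m_α(x) = x^2 - 993

α satisfies α^2 - 993 = 0, so x^2 - 993 annihilates α. Since d = 993 is squarefree and ≠ 1, it is not a perfect square in Q, so x^2 - 993 has no rational root and is therefore irreducible over Q (a degree-2 polynomial over a field is irreducible iff it has no root). Hence m_α(x) = x^2 - 993.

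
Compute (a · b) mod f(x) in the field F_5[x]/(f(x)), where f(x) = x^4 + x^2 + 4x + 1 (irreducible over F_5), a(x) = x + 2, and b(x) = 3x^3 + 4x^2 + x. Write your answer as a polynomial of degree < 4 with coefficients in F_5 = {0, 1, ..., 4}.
a · b ≡ x^2 + 2 (mod f(x))

Multiply in F_5[x]: a(x)·b(x) = (x + 2)·(3x^3 + 4x^2 + x) = 3x^4 + 4x^2 + 2x. This has degree ≥ 4, so divide by f(x) over F_5: 3x^4 + 4x^2 + 2x = (3)·(x^4 + x^2 + 4x + 1) + (x^2 + 2). Hence a·b ≡ x^2 + 2 (mod f). (F_5[x]/(f) is a field with 5^4 = 625 elements since f is irreducible of degree 4.)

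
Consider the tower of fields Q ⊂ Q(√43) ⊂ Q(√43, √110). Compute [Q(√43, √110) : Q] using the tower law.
[Q(√43, √110) : Q] = 4

[Q(√43):Q] = 2 (min poly x^2 - 43, irreducible since 43 is squarefree > 1). For the top step, suppose √110 ∈ Q(√43), say √110 = c + d√43 with c, d ∈ Q. Squaring: 110 = c^2 + 43d^2 + 2cd√43. Since √43 ∉ Q this forces 2cd = 0. If d = 0 then √110 = c ∈ Q, contradicting 110 squarefree > 1. If c = 0 then 110 = 43d^2, so 43·110 = (43d)^2 is a perfect square in Q — but 43·110 = 4730 is not a perfect square (since 43 and 110 are distinct squarefree integers). Contradiction. Hence √110 ∉ Q(√43), so x^2 - 110 stays irreducible over Q(√43) and [Q(√43, √110) : Q(√43)] = 2. By the tower law, [Q(√43, √110) : Q] = 2 · 2 = 4.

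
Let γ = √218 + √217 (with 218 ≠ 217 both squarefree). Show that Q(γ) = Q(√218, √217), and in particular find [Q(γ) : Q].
[Q(γ) : Q] = 4 (equivalently, Q(γ) = Q(√218, √217))

Obviously Q(γ) ⊆ Q(√218, √217), and [Q(√218, √217):Q] = 4 (since 218, 217 are distinct squarefree integers > 1 with 47306 not a perfect square). To show equality we compute the minimal polynomial of γ. From γ = √218 + √217: γ^2 = 218 + 2√(47306) + 217 = 435 + 2√(47306), so γ^2 - 435 = 2√(47306); squaring, (γ^2 - 435)^2 = 4·47306, i.e. γ^4 - 870γ^2 + 189225 - 189224 = 0, i.e. γ^4 - 870γ^2 + 1 = 0. So γ is a root of x^4 - 870x^2 + 1. This polynomial is irreducible over Q: it has no rational root (each ±√218 ± √217 is irrational), and any factorization into two quadratics over Q would force √(47306) ∈ Q (pairing opposite roots) or √218, √217 ∈ Q (other pairings), all impossible. Hence [Q(γ):Q] = 4 = [Q(√218, √217):Q], so Q(γ) = Q(√218, √217).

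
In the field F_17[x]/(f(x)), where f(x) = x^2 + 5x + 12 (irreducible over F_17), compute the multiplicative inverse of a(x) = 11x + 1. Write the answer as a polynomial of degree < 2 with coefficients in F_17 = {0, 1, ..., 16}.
a(x)^(-1) ≡ 10x + 12 (mod f(x))

Since f is irreducible over F_17, F_17[x]/(f) is a field and a(x) ≠ 0 has an inverse. Apply the extended Euclidean algorithm to f(x) and a(x) in F_17[x]: f(x) = (14x + 10)·a(x) + (2). The last nonzero remainder is the constant 2 = gcd(f, a) in F_17. Back-substituting through the division chain expresses 2 = s(x)·a(x) + t(x)·f(x) with s(x) ≡ 3x + 7 (mod f), so (3x + 7)·a(x) ≡ 2 (mod f). Multiplying by 2^(-1) ≡ 9 in F_17 gives a(x)^(-1) ≡ 9·(3x + 7) ≡ 10x + 12 (mod f). Check: (11x + 1)·(10x + 12) = 8x^2 + 6x + 12 ≡ 1 (mod x^2 + 5x + 12).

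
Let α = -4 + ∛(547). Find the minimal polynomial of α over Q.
m_α(x) = x^3 + 12x^2 + 48x - 483

Set β = α + 4 = ∛(547), so β^3 = 547. Then (α + 4)^3 - 547 = 0, i.e. α is a root of g(x) = (x + 4)^3 - 547 = x^3 + 12x^2 + 48x - 483. Since g(x) = h(x + 4) where h(x) = x^3 - 547, and h is irreducible over Q (because 547 is not a perfect cube, so h has no rational root, and a monic cubic with no rational root is irreducible), g is also irreducible (irreducibility is preserved under the substitution x → x + 4). Hence m_α(x) = x^3 + 12x^2 + 48x - 483.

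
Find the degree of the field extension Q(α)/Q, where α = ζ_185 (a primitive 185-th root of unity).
[Q(α):Q] = 144

The minimal polynomial of ζ_185 over Q is the 185-th cyclotomic polynomial Φ_185(x), which is irreducible over Q and has degree φ(185) = 144. Hence [Q(α):Q] = φ(185) = 144.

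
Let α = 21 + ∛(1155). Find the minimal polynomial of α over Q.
m_α(x) = x^3 - 63x^2 + 1323x - 10416

Set β = α - 21 = ∛(1155), so β^3 = 1155. Then (α - 21)^3 - 1155 = 0, i.e. α is a root of g(x) = (x - 21)^3 - 1155 = x^3 - 63x^2 + 1323x - 10416. Since g(x) = h(x - 21) where h(x) = x^3 - 1155, and h is irreducible over Q (because 1155 is not a perfect cube, so h has no rational root, and a monic cubic with no rational root is irreducible), g is also irreducible (irreducibility is preserved under the substitution x → x - 21). Hence m_α(x) = x^3 - 63x^2 + 1323x - 10416.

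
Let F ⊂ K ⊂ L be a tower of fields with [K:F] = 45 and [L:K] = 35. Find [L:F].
[L:F] = 1575

The tower law says that for any tower of field extensions F ⊂ K ⊂ L with finite degrees, [L:F] = [L:K] · [K:F]. Here this gives [L:F] = 35 · 45 = 1575.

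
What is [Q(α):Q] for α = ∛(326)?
[Q(α):Q] = 3

The minimal polynomial of α is x^3 - 326, irreducible over Q since 326 is not a perfect cube (so x^3 - 326 has no rational root). Hence [Q(α):Q] = deg(m_α) = 3.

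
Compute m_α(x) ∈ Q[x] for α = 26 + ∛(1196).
m_α(x) = x^3 - 78x^2 + 2028x - 18772

Set β = α - 26 = ∛(1196), so β^3 = 1196. Then (α - 26)^3 - 1196 = 0, i.e. α is a root of g(x) = (x - 26)^3 - 1196 = x^3 - 78x^2 + 2028x - 18772. Since g(x) = h(x - 26) where h(x) = x^3 - 1196, and h is irreducible over Q (because 1196 is not a perfect cube, so h has no rational root, and a monic cubic with no rational root is irreducible), g is also irreducible (irreducibility is preserved under the substitution x → x - 26). Hence m_α(x) = x^3 - 78x^2 + 2028x - 18772.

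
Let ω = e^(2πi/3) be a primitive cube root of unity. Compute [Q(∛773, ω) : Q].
[Q(∛773, ω) : Q] = 6

[Q(∛773):Q] = 3 (min poly x^3 - 773, irreducible since 773 is not a perfect cube). [Q(ω):Q] = 2 (min poly x^2 + x + 1). Since Q(∛773) ⊂ R and ω ∉ R, we have ω ∉ Q(∛773), so x^2 + x + 1 remains irreducible over Q(∛773) and [Q(∛773, ω) : Q(∛773)] = 2. By the tower law, [Q(∛773, ω) : Q] = 3 · 2 = 6. (In fact Q(∛773, ω) is the splitting field of x^3 - 773 over Q.)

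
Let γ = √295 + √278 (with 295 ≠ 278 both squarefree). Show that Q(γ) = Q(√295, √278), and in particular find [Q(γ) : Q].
[Q(γ) : Q] = 4 (equivalently, Q(γ) = Q(√295, √278))

Obviously Q(γ) ⊆ Q(√295, √278), and [Q(√295, √278):Q] = 4 (since 295, 278 are distinct squarefree integers > 1 with 82010 not a perfect square). To show equality we compute the minimal polynomial of γ. From γ = √295 + √278: γ^2 = 295 + 2√(82010) + 278 = 573 + 2√(82010), so γ^2 - 573 = 2√(82010); squaring, (γ^2 - 573)^2 = 4·82010, i.e. γ^4 - 1146γ^2 + 328329 - 328040 = 0, i.e. γ^4 - 1146γ^2 + 289 = 0. So γ is a root of x^4 - 1146x^2 + 289. This polynomial is irreducible over Q: it has no rational root (each ±√295 ± √278 is irrational), and any factorization into two quadratics over Q would force √(82010) ∈ Q (pairing opposite roots) or √295, √278 ∈ Q (other pairings), all impossible. Hence [Q(γ):Q] = 4 = [Q(√295, √278):Q], so Q(γ) = Q(√295, √278).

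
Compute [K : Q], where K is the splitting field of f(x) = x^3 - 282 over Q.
[K : Q] = 6

The roots of x^3 - 282 are ∛282, ω∛282, ω^2∛282 where ω = e^(2πi/3) is a primitive cube root of unity, so K = Q(∛282, ω). Now [Q(∛282):Q] = 3 (since 282 is not a perfect cube, x^3 - 282 is irreducible) and [Q(ω):Q] = 2. Both 2 and 3 divide [K:Q], and [K:Q] ≤ 3·2 = 6, so [K:Q] = 6. (Equivalently: Q(∛282) ⊂ R but ω ∉ R, so [K : Q(∛282)] = 2.)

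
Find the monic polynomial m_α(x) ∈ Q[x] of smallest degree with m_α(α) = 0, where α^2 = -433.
m_α(x) = x^2 + 433

α satisfies α^2 + 433 = 0, so x^2 + 433 annihilates α. Since d = -433 is squarefree and ≠ 1, it is not a perfect square in Q, so x^2 + 433 has no rational root and is therefore irreducible over Q (a degree-2 polynomial over a field is irreducible iff it has no root). Hence m_α(x) = x^2 + 433.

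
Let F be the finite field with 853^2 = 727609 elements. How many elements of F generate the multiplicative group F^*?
There are φ(727608) = 201600 primitive elements

F_q^* is cyclic of order q - 1 = 727608. A cyclic group of order m has exactly φ(m) generators. Here m = 727608 = 2^3 · 3 · 7 · 61 · 71, so the number of primitive elements is φ(727608) = 201600.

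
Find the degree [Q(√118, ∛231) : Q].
[Q(√118, ∛231) : Q] = 6

Let L = Q(√118, ∛231). Since Q(√118) ⊂ L and [Q(√118):Q] = 2, the tower law gives 2 | [L:Q]. Likewise Q(∛231) ⊂ L with [Q(∛231):Q] = 3 (because 231 is not a perfect cube), so 3 | [L:Q]. As gcd(2,3) = 1, [L:Q] is divisible by 6. Conversely L is generated over Q by √118 and ∛231, so [L:Q] ≤ 2·3 = 6. Therefore [Q(√118, ∛231) : Q] = 6.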